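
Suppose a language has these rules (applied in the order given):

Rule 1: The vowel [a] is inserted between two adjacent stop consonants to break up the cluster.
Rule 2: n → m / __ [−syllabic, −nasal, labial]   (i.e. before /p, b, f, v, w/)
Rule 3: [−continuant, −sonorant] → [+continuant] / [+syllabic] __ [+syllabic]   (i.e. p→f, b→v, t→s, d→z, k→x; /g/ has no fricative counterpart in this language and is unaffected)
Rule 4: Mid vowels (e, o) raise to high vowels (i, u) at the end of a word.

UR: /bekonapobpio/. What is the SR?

Rule 1 (stop-cluster a-epenthesis): /b/ and /p/ form a stop–stop cluster, so [a] is inserted between them. /bekonapobpio/ → bekonapobapio.
Rule 2 (nasal place assimilation): no segment meets the environment; /bekonapobapio/ is unchanged.
Rule 3 (intervocalic spirantization): /k/ is a stop between vowels /e/ and /o/, so it spirantizes to the fricative [x]. /p/ is a stop between vowels /a/ and /o/, so it spirantizes to the fricative [f]. /b/ is a stop between vowels /o/ and /a/, so it spirantizes to the fricative [v]. /p/ is a stop between vowels /a/ and /i/, so it spirantizes to the fricative [f]. /bekonapobapio/ → bexonafovafio.
Rule 4 (final vowel raising): /o/ is a mid vowel in word-final position, so it raises to [u]. /bexonafovafio/ → bexonafovafiu.

bexonafovafiu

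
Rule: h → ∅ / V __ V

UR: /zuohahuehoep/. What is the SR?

/h/ occurs between vowels /o/ and /a/, so it deletes.
/h/ occurs between vowels /a/ and /u/, so it deletes.
/h/ occurs between vowels /e/ and /o/, so it deletes.
Surface form: [zuoaueoep].

zuoaueoep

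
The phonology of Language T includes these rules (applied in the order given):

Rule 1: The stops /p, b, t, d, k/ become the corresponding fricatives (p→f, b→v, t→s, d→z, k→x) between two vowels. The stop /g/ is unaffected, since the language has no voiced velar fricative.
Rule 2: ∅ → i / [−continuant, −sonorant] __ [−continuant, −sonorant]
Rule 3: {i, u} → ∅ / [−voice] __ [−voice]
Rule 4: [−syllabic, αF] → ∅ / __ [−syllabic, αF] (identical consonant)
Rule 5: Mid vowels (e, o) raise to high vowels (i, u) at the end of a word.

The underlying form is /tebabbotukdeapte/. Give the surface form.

tevabiboskideapti

Rule 1 (intervocalic spirantization): /b/ is a stop between vowels /e/ and /a/, so it spirantizes to the fricative [v]. /t/ is a stop between vowels /o/ and /u/, so it spirantizes to the fricative [s]. /tebabbotukdeapte/ → tevabbosukdeapte.
Rule 2 (stop-cluster i-epenthesis): /b/ and /b/ form a stop–stop cluster, so [i] is inserted between them. /k/ and /d/ form a stop–stop cluster, so [i] is inserted between them. /p/ and /t/ form a stop–stop cluster, so [i] is inserted between them. /tevabbosukdeapte/ → tevabibosukideapite.
Rule 3 (high vowel syncope): /u/ is a high vowel flanked by voiceless consonants /s/ and /k/, so it deletes. /i/ is a high vowel flanked by voiceless consonants /p/ and /t/, so it deletes. /tevabibosukideapite/ → tevabiboskideapte.
Rule 4 (degemination): no segment meets the environment; /tevabiboskideapte/ is unchanged.
Rule 5 (final vowel raising): /e/ is a mid vowel in word-final position, so it raises to [i]. /tevabiboskideapte/ → tevabiboskideapti.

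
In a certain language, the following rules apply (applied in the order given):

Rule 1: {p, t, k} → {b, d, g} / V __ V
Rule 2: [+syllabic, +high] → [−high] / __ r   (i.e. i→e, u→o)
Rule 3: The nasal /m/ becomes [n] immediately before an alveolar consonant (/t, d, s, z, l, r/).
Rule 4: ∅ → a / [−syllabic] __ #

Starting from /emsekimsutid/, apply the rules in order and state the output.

Rule 1 (intervocalic voicing): /k/ is a voiceless stop between vowels /e/ and /i/, so it voices to [g]. /t/ is a voiceless stop between vowels /u/ and /i/, so it voices to [d]. /emsekimsutid/ → emsegimsudid.
Rule 2 (pre-rhotic lowering): no segment meets the environment; /emsegimsudid/ is unchanged.
Rule 3 (nasal place assimilation): /m/ precedes the alveolar consonant /s/, so it assimilates in place to [n]. /m/ precedes the alveolar consonant /s/, so it assimilates in place to [n]. /emsegimsudid/ → enseginsudid.
Rule 4 (final a-epenthesis): the form ends in the consonant /d/, so [a] is inserted word-finally. /enseginsudid/ → enseginsudida.

enseginsudida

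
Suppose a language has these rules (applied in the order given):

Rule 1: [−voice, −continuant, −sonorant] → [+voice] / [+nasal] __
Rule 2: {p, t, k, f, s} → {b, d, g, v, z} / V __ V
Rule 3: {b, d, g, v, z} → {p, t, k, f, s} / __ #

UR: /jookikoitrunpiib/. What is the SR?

Rule 1 (post-nasal voicing): /p/ is a voiceless stop immediately after the nasal /n/, so it voices to [b]. /jookikoitrunpiib/ → jookikoitrunbiib.
Rule 2 (intervocalic voicing): /k/ is a voiceless obstruent between vowels /o/ and /i/, so it voices to [g]. /k/ is a voiceless obstruent between vowels /i/ and /o/, so it voices to [g]. /jookikoitrunbiib/ → joogigoitrunbiib.
Rule 3 (final devoicing): /b/ is a voiced obstruent in word-final position, so it devoices to [p]. /joogigoitrunbiib/ → joogigoitrunbiip.

joogigoitrunbiip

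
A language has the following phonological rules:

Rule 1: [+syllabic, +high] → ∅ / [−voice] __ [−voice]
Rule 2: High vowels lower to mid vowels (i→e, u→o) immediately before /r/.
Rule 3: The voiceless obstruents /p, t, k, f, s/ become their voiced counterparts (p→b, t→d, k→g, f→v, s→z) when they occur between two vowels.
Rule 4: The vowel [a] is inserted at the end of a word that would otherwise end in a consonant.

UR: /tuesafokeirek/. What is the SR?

tuezavogeereka

Rule 1 (high vowel syncope): no segment meets the environment; /tuesafokeirek/ is unchanged.
Rule 2 (pre-rhotic lowering): /i/ is a high vowel immediately before /r/, so it lowers to [e]. /tuesafokeirek/ → tuesafokeerek.
Rule 3 (intervocalic voicing): /s/ is a voiceless obstruent between vowels /e/ and /a/, so it voices to [z]. /f/ is a voiceless obstruent between vowels /a/ and /o/, so it voices to [v]. /k/ is a voiceless obstruent between vowels /o/ and /e/, so it voices to [g]. /tuesafokeerek/ → tuezavogeerek.
Rule 4 (final a-epenthesis): the form ends in the consonant /k/, so [a] is inserted word-finally. /tuezavogeerek/ → tuezavogeereka.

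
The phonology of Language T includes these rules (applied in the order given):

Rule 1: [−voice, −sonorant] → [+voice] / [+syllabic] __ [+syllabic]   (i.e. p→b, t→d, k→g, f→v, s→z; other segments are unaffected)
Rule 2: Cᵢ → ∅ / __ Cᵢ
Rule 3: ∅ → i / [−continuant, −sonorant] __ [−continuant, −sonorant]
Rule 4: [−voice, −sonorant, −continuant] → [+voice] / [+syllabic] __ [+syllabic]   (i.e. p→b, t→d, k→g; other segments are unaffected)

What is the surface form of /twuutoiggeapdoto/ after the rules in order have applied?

Rule 1 (intervocalic voicing): /t/ is a voiceless obstruent between vowels /u/ and /o/, so it voices to [d]. /t/ is a voiceless obstruent between vowels /o/ and /o/, so it voices to [d]. /twuutoiggeapdoto/ → twuudoiggeapdodo.
Rule 2 (degemination): /gg/ is a geminate; the first /g/ deletes. /twuudoiggeapdodo/ → twuudoigeapdodo.
Rule 3 (stop-cluster i-epenthesis): /p/ and /d/ form a stop–stop cluster, so [i] is inserted between them. /twuudoigeapdodo/ → twuudoigeapidodo.
Rule 4 (intervocalic voicing): /p/ is a voiceless stop between vowels /a/ and /i/, so it voices to [b]. /twuudoigeapidodo/ → twuudoigeabidodo.

twuudoigeabidodo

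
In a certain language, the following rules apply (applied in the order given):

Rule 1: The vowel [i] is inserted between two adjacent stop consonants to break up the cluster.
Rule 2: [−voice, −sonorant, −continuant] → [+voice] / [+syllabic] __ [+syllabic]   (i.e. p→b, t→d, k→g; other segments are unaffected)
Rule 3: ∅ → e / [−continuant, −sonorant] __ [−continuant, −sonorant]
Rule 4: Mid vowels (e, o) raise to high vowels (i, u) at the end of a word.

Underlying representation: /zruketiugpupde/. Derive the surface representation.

zrugediugibubidi

Rule 1 (stop-cluster i-epenthesis): /g/ and /p/ form a stop–stop cluster, so [i] is inserted between them. /p/ and /d/ form a stop–stop cluster, so [i] is inserted between them. /zruketiugpupde/ → zruketiugipupide.
Rule 2 (intervocalic voicing): /k/ is a voiceless stop between vowels /u/ and /e/, so it voices to [g]. /t/ is a voiceless stop between vowels /e/ and /i/, so it voices to [d]. /p/ is a voiceless stop between vowels /i/ and /u/, so it voices to [b]. /p/ is a voiceless stop between vowels /u/ and /i/, so it voices to [b]. /zruketiugipupide/ → zrugediugibubide.
Rule 3 (stop-cluster e-epenthesis): no segment meets the environment; /zrugediugibubide/ is unchanged.
Rule 4 (final vowel raising): /e/ is a mid vowel in word-final position, so it raises to [i]. /zrugediugibubide/ → zrugediugibubidi.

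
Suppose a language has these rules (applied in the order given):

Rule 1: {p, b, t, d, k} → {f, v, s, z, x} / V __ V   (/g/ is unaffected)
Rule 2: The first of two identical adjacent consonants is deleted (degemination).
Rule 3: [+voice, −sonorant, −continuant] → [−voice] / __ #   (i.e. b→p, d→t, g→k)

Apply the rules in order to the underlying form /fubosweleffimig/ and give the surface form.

fuvoswelefimik

Rule 1 (intervocalic spirantization): /b/ is a stop between vowels /u/ and /o/, so it spirantizes to the fricative [v]. /fubosweleffimig/ → fuvosweleffimig.
Rule 2 (degemination): /ff/ is a geminate; the first /f/ deletes. /fuvosweleffimig/ → fuvoswelefimig.
Rule 3 (final devoicing): /g/ is a voiced stop in word-final position, so it devoices to [k]. /fuvoswelefimig/ → fuvoswelefimik.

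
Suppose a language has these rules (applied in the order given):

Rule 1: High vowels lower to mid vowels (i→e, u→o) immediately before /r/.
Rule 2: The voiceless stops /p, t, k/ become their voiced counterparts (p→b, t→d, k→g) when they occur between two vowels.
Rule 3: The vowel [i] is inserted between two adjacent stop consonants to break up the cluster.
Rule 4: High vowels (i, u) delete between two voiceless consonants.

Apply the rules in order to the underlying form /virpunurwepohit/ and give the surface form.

verpunorweboht

Rule 1 (pre-rhotic lowering): /i/ is a high vowel immediately before /r/, so it lowers to [e]. /u/ is a high vowel immediately before /r/, so it lowers to [o]. /virpunurwepohit/ → verpunorwepohit.
Rule 2 (intervocalic voicing): /p/ is a voiceless stop between vowels /e/ and /o/, so it voices to [b]. /verpunorwepohit/ → verpunorwebohit.
Rule 3 (stop-cluster i-epenthesis): no segment meets the environment; /verpunorwebohit/ is unchanged.
Rule 4 (high vowel syncope): /i/ is a high vowel flanked by voiceless consonants /h/ and /t/, so it deletes. /verpunorwebohit/ → verpunorweboht.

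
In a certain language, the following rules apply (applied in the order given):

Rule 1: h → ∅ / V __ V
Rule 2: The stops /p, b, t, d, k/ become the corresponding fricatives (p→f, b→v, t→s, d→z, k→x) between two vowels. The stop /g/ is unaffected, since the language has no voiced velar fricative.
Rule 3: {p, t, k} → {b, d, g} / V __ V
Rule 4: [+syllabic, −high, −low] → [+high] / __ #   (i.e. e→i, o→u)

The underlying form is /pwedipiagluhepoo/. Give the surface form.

Rule 1 (intervocalic h-deletion): /h/ occurs between vowels /u/ and /e/, so it deletes. /pwedipiagluhepoo/ → pwedipiagluepoo.
Rule 2 (intervocalic spirantization): /d/ is a stop between vowels /e/ and /i/, so it spirantizes to the fricative [z]. /p/ is a stop between vowels /i/ and /i/, so it spirantizes to the fricative [f]. /p/ is a stop between vowels /e/ and /o/, so it spirantizes to the fricative [f]. /pwedipiagluepoo/ → pwezifiagluefoo.
Rule 3 (intervocalic voicing): no segment meets the environment; /pwezifiagluefoo/ is unchanged.
Rule 4 (final vowel raising): /o/ is a mid vowel in word-final position, so it raises to [u]. /pwezifiagluefoo/ → pwezifiagluefou.

pwezifiagluefou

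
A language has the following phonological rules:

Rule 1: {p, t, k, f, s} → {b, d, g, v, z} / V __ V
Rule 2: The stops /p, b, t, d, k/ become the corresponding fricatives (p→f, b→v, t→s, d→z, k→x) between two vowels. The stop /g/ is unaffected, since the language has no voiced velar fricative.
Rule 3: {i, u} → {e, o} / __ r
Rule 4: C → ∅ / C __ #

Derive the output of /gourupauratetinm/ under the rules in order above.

Rule 1 (intervocalic voicing): /p/ is a voiceless obstruent between vowels /u/ and /a/, so it voices to [b]. /t/ is a voiceless obstruent between vowels /a/ and /e/, so it voices to [d]. /t/ is a voiceless obstruent between vowels /e/ and /i/, so it voices to [d]. /gourupauratetinm/ → gourubauradedinm.
Rule 2 (intervocalic spirantization): /b/ is a stop between vowels /u/ and /a/, so it spirantizes to the fricative [v]. /d/ is a stop between vowels /a/ and /e/, so it spirantizes to the fricative [z]. /d/ is a stop between vowels /e/ and /i/, so it spirantizes to the fricative [z]. /gourubauradedinm/ → gouruvaurazezinm.
Rule 3 (pre-rhotic lowering): /u/ is a high vowel immediately before /r/, so it lowers to [o]. /u/ is a high vowel immediately before /r/, so it lowers to [o]. /gouruvaurazezinm/ → gooruvaorazezinm.
Rule 4 (final cluster simplification): /m/ is the second consonant of a word-final cluster /nm/, so it deletes. /gooruvaorazezinm/ → gooruvaorazezin.

gooruvaorazezin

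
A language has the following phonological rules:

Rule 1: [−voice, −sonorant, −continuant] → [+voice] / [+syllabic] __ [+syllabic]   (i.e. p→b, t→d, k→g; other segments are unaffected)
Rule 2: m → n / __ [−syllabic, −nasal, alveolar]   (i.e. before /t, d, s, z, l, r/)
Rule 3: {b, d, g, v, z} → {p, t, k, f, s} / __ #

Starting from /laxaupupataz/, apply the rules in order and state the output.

Rule 1 (intervocalic voicing): /p/ is a voiceless stop between vowels /u/ and /u/, so it voices to [b]. /p/ is a voiceless stop between vowels /u/ and /a/, so it voices to [b]. /t/ is a voiceless stop between vowels /a/ and /a/, so it voices to [d]. /laxaupupataz/ → laxaububadaz.
Rule 2 (nasal place assimilation): no segment meets the environment; /laxaububadaz/ is unchanged.
Rule 3 (final devoicing): /z/ is a voiced obstruent in word-final position, so it devoices to [s]. /laxaububadaz/ → laxaububadas.

laxaububadas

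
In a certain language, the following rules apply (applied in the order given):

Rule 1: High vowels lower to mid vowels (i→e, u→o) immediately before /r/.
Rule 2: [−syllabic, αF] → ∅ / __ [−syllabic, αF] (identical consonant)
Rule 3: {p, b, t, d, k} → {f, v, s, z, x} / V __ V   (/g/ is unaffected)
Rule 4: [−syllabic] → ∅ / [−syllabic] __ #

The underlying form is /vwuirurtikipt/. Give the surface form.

vwuerortixip

Rule 1 (pre-rhotic lowering): /i/ is a high vowel immediately before /r/, so it lowers to [e]. /u/ is a high vowel immediately before /r/, so it lowers to [o]. /vwuirurtikipt/ → vwuerortikipt.
Rule 2 (degemination): no segment meets the environment; /vwuerortikipt/ is unchanged.
Rule 3 (intervocalic spirantization): /k/ is a stop between vowels /i/ and /i/, so it spirantizes to the fricative [x]. /vwuerortikipt/ → vwuerortixipt.
Rule 4 (final cluster simplification): /t/ is the second consonant of a word-final cluster /pt/, so it deletes. /vwuerortixipt/ → vwuerortixip.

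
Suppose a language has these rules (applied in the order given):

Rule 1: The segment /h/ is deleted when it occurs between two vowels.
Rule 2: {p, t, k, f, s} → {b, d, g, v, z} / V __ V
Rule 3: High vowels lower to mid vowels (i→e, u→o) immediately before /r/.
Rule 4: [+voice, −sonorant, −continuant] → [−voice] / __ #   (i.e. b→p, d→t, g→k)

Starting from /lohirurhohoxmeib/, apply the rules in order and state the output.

Rule 1 (intervocalic h-deletion): /h/ occurs between vowels /o/ and /i/, so it deletes. /h/ occurs between vowels /o/ and /o/, so it deletes. /lohirurhohoxmeib/ → loirurhooxmeib.
Rule 2 (intervocalic voicing): no segment meets the environment; /loirurhooxmeib/ is unchanged.
Rule 3 (pre-rhotic lowering): /i/ is a high vowel immediately before /r/, so it lowers to [e]. /u/ is a high vowel immediately before /r/, so it lowers to [o]. /loirurhooxmeib/ → loerorhooxmeib.
Rule 4 (final devoicing): /b/ is a voiced stop in word-final position, so it devoices to [p]. /loerorhooxmeib/ → loerorhooxmeip.

loerorhooxmeip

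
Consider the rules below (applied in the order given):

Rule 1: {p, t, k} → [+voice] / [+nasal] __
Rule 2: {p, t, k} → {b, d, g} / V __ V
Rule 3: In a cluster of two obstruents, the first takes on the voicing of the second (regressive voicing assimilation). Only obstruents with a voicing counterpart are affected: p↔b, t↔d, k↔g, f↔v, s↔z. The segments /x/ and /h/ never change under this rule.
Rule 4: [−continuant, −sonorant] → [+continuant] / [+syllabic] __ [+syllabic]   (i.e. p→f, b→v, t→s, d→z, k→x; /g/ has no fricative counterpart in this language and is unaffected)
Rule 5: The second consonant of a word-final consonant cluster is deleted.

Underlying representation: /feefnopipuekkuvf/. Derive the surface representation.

Rule 1 (post-nasal voicing): no segment meets the environment; /feefnopipuekkuvf/ is unchanged.
Rule 2 (intervocalic voicing): /p/ is a voiceless stop between vowels /o/ and /i/, so it voices to [b]. /p/ is a voiceless stop between vowels /i/ and /u/, so it voices to [b]. /feefnopipuekkuvf/ → feefnobibuekkuvf.
Rule 3 (regressive voicing assimilation): /v/ precedes the voiceless obstruent /f/, so it devoices to [f] by assimilation. /feefnobibuekkuvf/ → feefnobibuekkuff.
Rule 4 (intervocalic spirantization): /b/ is a stop between vowels /o/ and /i/, so it spirantizes to the fricative [v]. /b/ is a stop between vowels /i/ and /u/, so it spirantizes to the fricative [v]. /feefnobibuekkuff/ → feefnovivuekkuff.
Rule 5 (final cluster simplification): /f/ is the second consonant of a word-final cluster /ff/, so it deletes. /feefnovivuekkuff/ → feefnovivuekkuf.

feefnovivuekkuf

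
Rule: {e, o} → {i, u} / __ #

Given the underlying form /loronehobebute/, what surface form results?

/e/ is a mid vowel in word-final position, so it raises to [i].
The other instances of /o/, /e/ do not occur in the required environment and remain unchanged.
Surface form: [loronehobebuti].

loronehobebuti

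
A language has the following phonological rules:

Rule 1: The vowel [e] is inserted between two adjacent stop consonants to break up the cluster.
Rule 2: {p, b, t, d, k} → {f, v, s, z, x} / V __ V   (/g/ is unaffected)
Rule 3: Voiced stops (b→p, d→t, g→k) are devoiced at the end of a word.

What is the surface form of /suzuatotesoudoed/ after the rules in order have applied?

suzuasosesouzoet

Rule 1 (stop-cluster e-epenthesis): no segment meets the environment; /suzuatotesoudoed/ is unchanged.
Rule 2 (intervocalic spirantization): /t/ is a stop between vowels /a/ and /o/, so it spirantizes to the fricative [s]. /t/ is a stop between vowels /o/ and /e/, so it spirantizes to the fricative [s]. /d/ is a stop between vowels /u/ and /o/, so it spirantizes to the fricative [z]. /suzuatotesoudoed/ → suzuasosesouzoed.
Rule 3 (final devoicing): /d/ is a voiced stop in word-final position, so it devoices to [t]. /suzuasosesouzoed/ → suzuasosesouzoet.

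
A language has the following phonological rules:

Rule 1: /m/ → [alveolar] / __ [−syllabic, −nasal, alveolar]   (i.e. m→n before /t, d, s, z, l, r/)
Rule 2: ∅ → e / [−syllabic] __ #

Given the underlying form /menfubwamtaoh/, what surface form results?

menfubwantaohe

Rule 1 (nasal place assimilation): /m/ precedes the alveolar consonant /t/, so it assimilates in place to [n]. /menfubwamtaoh/ → menfubwantaoh.
Rule 2 (final e-epenthesis): the form ends in the consonant /h/, so [e] is inserted word-finally. /menfubwantaoh/ → menfubwantaohe.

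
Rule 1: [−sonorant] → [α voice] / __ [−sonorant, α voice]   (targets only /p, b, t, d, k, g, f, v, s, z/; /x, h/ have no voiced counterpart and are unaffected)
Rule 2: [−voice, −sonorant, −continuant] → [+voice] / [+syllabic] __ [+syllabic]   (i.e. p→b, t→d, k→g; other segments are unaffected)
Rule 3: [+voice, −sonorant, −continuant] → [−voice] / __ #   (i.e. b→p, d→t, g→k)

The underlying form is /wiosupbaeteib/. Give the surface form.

wiosubbaedeip

Rule 1 (regressive voicing assimilation): /p/ precedes the voiced obstruent /b/, so it voices to [b] by assimilation. /wiosupbaeteib/ → wiosubbaeteib.
Rule 2 (intervocalic voicing): /t/ is a voiceless stop between vowels /e/ and /e/, so it voices to [d]. /wiosubbaeteib/ → wiosubbaedeib.
Rule 3 (final devoicing): /b/ is a voiced stop in word-final position, so it devoices to [p]. /wiosubbaedeib/ → wiosubbaedeip.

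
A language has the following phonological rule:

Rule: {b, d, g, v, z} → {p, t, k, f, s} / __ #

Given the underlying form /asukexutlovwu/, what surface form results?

asukexutlovwu

No segment of /asukexutlovwu/ meets the structural description of the rule, so the form surfaces unchanged.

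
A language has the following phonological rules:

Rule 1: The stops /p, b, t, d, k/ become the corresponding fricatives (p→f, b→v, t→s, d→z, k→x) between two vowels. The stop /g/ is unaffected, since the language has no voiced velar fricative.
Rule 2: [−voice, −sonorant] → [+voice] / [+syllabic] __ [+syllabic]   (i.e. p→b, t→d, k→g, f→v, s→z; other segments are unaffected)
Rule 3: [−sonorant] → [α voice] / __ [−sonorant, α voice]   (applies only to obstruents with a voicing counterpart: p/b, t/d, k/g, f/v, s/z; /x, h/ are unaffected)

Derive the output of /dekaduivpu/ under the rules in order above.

Rule 1 (intervocalic spirantization): /k/ is a stop between vowels /e/ and /a/, so it spirantizes to the fricative [x]. /d/ is a stop between vowels /a/ and /u/, so it spirantizes to the fricative [z]. /dekaduivpu/ → dexazuivpu.
Rule 2 (intervocalic voicing): no segment meets the environment; /dexazuivpu/ is unchanged.
Rule 3 (regressive voicing assimilation): /v/ precedes the voiceless obstruent /p/, so it devoices to [f] by assimilation. /dexazuivpu/ → dexazuifpu.

dexazuifpu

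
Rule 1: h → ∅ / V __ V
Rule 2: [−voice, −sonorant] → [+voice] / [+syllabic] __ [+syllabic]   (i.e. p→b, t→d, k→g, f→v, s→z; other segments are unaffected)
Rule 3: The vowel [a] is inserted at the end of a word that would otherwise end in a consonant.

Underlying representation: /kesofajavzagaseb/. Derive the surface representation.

Rule 1 (intervocalic h-deletion): no segment meets the environment; /kesofajavzagaseb/ is unchanged.
Rule 2 (intervocalic voicing): /s/ is a voiceless obstruent between vowels /e/ and /o/, so it voices to [z]. /f/ is a voiceless obstruent between vowels /o/ and /a/, so it voices to [v]. /s/ is a voiceless obstruent between vowels /a/ and /e/, so it voices to [z]. /kesofajavzagaseb/ → kezovajavzagazeb.
Rule 3 (final a-epenthesis): the form ends in the consonant /b/, so [a] is inserted word-finally. /kezovajavzagazeb/ → kezovajavzagazeba.

kezovajavzagazeba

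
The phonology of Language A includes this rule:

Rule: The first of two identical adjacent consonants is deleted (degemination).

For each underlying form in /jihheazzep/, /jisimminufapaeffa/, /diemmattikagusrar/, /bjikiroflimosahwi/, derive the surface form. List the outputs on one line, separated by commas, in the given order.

jiheazep, jisiminufapaefa, diematikagusrar, bjikiroflimosahwi

/jihheazzep/: /hh/ is a geminate; the first /h/ deletes. /zz/ is a geminate; the first /z/ deletes. → [jiheazep].
/jisimminufapaeffa/: /mm/ is a geminate; the first /m/ deletes. /ff/ is a geminate; the first /f/ deletes. → [jisiminufapaefa].
/diemmattikagusrar/: /mm/ is a geminate; the first /m/ deletes. /tt/ is a geminate; the first /t/ deletes. → [diematikagusrar].
/bjikiroflimosahwi/: the rule's environment is not met; surfaces unchanged as [bjikiroflimosahwi].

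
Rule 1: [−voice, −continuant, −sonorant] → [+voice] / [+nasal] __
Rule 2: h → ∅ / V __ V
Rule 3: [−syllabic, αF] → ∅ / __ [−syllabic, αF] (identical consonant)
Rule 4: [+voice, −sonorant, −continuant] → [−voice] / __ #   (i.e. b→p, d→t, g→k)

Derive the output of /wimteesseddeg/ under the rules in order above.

Rule 1 (post-nasal voicing): /t/ is a voiceless stop immediately after the nasal /m/, so it voices to [d]. /wimteesseddeg/ → wimdeesseddeg.
Rule 2 (intervocalic h-deletion): no segment meets the environment; /wimdeesseddeg/ is unchanged.
Rule 3 (degemination): /ss/ is a geminate; the first /s/ deletes. /dd/ is a geminate; the first /d/ deletes. /wimdeesseddeg/ → wimdeesedeg.
Rule 4 (final devoicing): /g/ is a voiced stop in word-final position, so it devoices to [k]. /wimdeesedeg/ → wimdeesedek.

wimdeesedek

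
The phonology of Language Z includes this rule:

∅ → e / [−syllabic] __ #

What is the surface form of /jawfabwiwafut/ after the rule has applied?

jawfabwiwafute

the form ends in the consonant /t/, so [e] is inserted word-finally.
Surface form: [jawfabwiwafute].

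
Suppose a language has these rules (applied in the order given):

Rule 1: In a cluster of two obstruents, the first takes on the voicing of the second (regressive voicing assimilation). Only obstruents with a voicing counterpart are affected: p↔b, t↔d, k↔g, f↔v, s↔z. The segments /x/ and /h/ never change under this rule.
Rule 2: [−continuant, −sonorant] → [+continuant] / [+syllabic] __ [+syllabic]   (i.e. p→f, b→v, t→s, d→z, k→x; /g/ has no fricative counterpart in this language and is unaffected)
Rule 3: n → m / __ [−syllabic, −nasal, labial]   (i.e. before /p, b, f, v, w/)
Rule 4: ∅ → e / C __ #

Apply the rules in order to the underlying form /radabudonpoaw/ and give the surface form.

Rule 1 (regressive voicing assimilation): no segment meets the environment; /radabudonpoaw/ is unchanged.
Rule 2 (intervocalic spirantization): /d/ is a stop between vowels /a/ and /a/, so it spirantizes to the fricative [z]. /b/ is a stop between vowels /a/ and /u/, so it spirantizes to the fricative [v]. /d/ is a stop between vowels /u/ and /o/, so it spirantizes to the fricative [z]. /radabudonpoaw/ → razavuzonpoaw.
Rule 3 (nasal place assimilation): /n/ precedes the labial consonant /p/, so it assimilates in place to [m]. /razavuzonpoaw/ → razavuzompoaw.
Rule 4 (final e-epenthesis): the form ends in the consonant /w/, so [e] is inserted word-finally. /razavuzompoaw/ → razavuzompoawe.

razavuzompoawe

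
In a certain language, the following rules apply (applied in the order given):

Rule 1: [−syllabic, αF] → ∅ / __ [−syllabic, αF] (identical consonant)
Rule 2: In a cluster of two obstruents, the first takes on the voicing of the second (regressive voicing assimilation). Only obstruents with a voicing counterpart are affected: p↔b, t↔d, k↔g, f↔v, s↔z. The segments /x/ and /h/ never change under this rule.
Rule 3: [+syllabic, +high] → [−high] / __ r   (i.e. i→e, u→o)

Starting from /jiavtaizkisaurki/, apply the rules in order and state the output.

jiaftaiskisaorki

Rule 1 (degemination): no segment meets the environment; /jiavtaizkisaurki/ is unchanged.
Rule 2 (regressive voicing assimilation): /v/ precedes the voiceless obstruent /t/, so it devoices to [f] by assimilation. /z/ precedes the voiceless obstruent /k/, so it devoices to [s] by assimilation. /jiavtaizkisaurki/ → jiaftaiskisaurki.
Rule 3 (pre-rhotic lowering): /u/ is a high vowel immediately before /r/, so it lowers to [o]. /jiaftaiskisaurki/ → jiaftaiskisaorki.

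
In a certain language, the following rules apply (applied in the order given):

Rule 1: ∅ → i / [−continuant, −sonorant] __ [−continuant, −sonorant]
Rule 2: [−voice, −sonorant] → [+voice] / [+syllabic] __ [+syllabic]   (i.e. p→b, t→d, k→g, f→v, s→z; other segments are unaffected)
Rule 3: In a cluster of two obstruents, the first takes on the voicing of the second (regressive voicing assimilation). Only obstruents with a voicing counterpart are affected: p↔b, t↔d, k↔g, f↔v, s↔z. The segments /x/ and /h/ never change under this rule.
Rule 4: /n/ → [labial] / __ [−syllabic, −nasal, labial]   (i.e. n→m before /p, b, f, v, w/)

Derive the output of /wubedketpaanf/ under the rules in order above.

Rule 1 (stop-cluster i-epenthesis): /d/ and /k/ form a stop–stop cluster, so [i] is inserted between them. /t/ and /p/ form a stop–stop cluster, so [i] is inserted between them. /wubedketpaanf/ → wubediketipaanf.
Rule 2 (intervocalic voicing): /k/ is a voiceless obstruent between vowels /i/ and /e/, so it voices to [g]. /t/ is a voiceless obstruent between vowels /e/ and /i/, so it voices to [d]. /p/ is a voiceless obstruent between vowels /i/ and /a/, so it voices to [b]. /wubediketipaanf/ → wubedigedibaanf.
Rule 3 (regressive voicing assimilation): no segment meets the environment; /wubedigedibaanf/ is unchanged.
Rule 4 (nasal place assimilation): /n/ precedes the labial consonant /f/, so it assimilates in place to [m]. /wubedigedibaanf/ → wubedigedibaamf.

wubedigedibaamf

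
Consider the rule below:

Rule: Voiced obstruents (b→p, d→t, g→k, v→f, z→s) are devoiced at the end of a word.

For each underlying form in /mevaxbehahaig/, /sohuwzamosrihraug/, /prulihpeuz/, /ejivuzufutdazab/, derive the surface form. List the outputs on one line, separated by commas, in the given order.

/mevaxbehahaig/: /g/ is a voiced obstruent in word-final position, so it devoices to [k]. → [mevaxbehahaik].
/sohuwzamosrihraug/: /g/ is a voiced obstruent in word-final position, so it devoices to [k]. → [sohuwzamosrihrauk].
/prulihpeuz/: /z/ is a voiced obstruent in word-final position, so it devoices to [s]. → [prulihpeus].
/ejivuzufutdazab/: /b/ is a voiced obstruent in word-final position, so it devoices to [p]. → [ejivuzufutdazap].

mevaxbehahaik, sohuwzamosrihrauk, prulihpeus, ejivuzufutdazap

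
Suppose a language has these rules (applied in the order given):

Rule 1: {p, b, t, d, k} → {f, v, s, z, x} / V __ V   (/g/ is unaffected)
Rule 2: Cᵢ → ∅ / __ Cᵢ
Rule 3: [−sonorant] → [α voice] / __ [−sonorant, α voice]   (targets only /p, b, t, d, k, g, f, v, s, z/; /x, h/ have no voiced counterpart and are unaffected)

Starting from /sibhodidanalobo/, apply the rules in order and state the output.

Rule 1 (intervocalic spirantization): /d/ is a stop between vowels /o/ and /i/, so it spirantizes to the fricative [z]. /d/ is a stop between vowels /i/ and /a/, so it spirantizes to the fricative [z]. /b/ is a stop between vowels /o/ and /o/, so it spirantizes to the fricative [v]. /sibhodidanalobo/ → sibhozizanalovo.
Rule 2 (degemination): no segment meets the environment; /sibhozizanalovo/ is unchanged.
Rule 3 (regressive voicing assimilation): /b/ precedes the voiceless obstruent /h/, so it devoices to [p] by assimilation. /sibhozizanalovo/ → siphozizanalovo.

siphozizanalovo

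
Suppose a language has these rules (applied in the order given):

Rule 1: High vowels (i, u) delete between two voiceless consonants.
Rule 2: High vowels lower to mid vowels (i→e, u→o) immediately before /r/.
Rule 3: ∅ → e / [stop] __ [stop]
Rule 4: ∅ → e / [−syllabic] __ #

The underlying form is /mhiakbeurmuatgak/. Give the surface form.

Rule 1 (high vowel syncope): no segment meets the environment; /mhiakbeurmuatgak/ is unchanged.
Rule 2 (pre-rhotic lowering): /u/ is a high vowel immediately before /r/, so it lowers to [o]. /mhiakbeurmuatgak/ → mhiakbeormuatgak.
Rule 3 (stop-cluster e-epenthesis): /k/ and /b/ form a stop–stop cluster, so [e] is inserted between them. /t/ and /g/ form a stop–stop cluster, so [e] is inserted between them. /mhiakbeormuatgak/ → mhiakebeormuategak.
Rule 4 (final e-epenthesis): the form ends in the consonant /k/, so [e] is inserted word-finally. /mhiakebeormuategak/ → mhiakebeormuategake.

mhiakebeormuategake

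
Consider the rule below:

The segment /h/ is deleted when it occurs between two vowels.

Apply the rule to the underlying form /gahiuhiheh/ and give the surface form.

/h/ occurs between vowels /a/ and /i/, so it deletes.
/h/ occurs between vowels /u/ and /i/, so it deletes.
/h/ occurs between vowels /i/ and /e/, so it deletes.
Surface form: [gaiuieh].

gaiuieh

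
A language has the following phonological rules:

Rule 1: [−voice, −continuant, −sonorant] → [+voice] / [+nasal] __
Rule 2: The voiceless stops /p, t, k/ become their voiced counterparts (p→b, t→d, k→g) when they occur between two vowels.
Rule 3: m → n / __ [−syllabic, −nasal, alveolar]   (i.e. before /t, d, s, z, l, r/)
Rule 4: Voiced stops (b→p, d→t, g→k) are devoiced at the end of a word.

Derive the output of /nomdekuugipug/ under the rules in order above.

Rule 1 (post-nasal voicing): no segment meets the environment; /nomdekuugipug/ is unchanged.
Rule 2 (intervocalic voicing): /k/ is a voiceless stop between vowels /e/ and /u/, so it voices to [g]. /p/ is a voiceless stop between vowels /i/ and /u/, so it voices to [b]. /nomdekuugipug/ → nomdeguugibug.
Rule 3 (nasal place assimilation): /m/ precedes the alveolar consonant /d/, so it assimilates in place to [n]. /nomdeguugibug/ → nondeguugibug.
Rule 4 (final devoicing): /g/ is a voiced stop in word-final position, so it devoices to [k]. /nondeguugibug/ → nondeguugibuk.

nondeguugibuk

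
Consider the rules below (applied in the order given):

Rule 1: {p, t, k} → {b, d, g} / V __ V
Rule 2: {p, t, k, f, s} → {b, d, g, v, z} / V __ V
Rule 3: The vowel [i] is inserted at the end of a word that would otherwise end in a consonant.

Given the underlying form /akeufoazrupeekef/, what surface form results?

Rule 1 (intervocalic voicing): /k/ is a voiceless stop between vowels /a/ and /e/, so it voices to [g]. /p/ is a voiceless stop between vowels /u/ and /e/, so it voices to [b]. /k/ is a voiceless stop between vowels /e/ and /e/, so it voices to [g]. /akeufoazrupeekef/ → ageufoazrubeegef.
Rule 2 (intervocalic voicing): /f/ is a voiceless obstruent between vowels /u/ and /o/, so it voices to [v]. /ageufoazrubeegef/ → ageuvoazrubeegef.
Rule 3 (final i-epenthesis): the form ends in the consonant /f/, so [i] is inserted word-finally. /ageuvoazrubeegef/ → ageuvoazrubeegefi.

ageuvoazrubeegefi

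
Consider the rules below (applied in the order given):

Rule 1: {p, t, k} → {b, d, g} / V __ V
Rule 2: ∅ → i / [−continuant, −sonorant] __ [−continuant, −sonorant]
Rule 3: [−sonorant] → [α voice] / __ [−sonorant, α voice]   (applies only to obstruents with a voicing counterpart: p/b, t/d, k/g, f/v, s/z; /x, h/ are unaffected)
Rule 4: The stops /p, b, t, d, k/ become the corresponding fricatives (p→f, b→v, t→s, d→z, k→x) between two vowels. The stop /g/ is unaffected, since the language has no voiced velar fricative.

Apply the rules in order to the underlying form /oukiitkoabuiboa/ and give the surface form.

Rule 1 (intervocalic voicing): /k/ is a voiceless stop between vowels /u/ and /i/, so it voices to [g]. /oukiitkoabuiboa/ → ougiitkoabuiboa.
Rule 2 (stop-cluster i-epenthesis): /t/ and /k/ form a stop–stop cluster, so [i] is inserted between them. /ougiitkoabuiboa/ → ougiitikoabuiboa.
Rule 3 (regressive voicing assimilation): no segment meets the environment; /ougiitikoabuiboa/ is unchanged.
Rule 4 (intervocalic spirantization): /t/ is a stop between vowels /i/ and /i/, so it spirantizes to the fricative [s]. /k/ is a stop between vowels /i/ and /o/, so it spirantizes to the fricative [x]. /b/ is a stop between vowels /a/ and /u/, so it spirantizes to the fricative [v]. /b/ is a stop between vowels /i/ and /o/, so it spirantizes to the fricative [v]. /ougiitikoabuiboa/ → ougiisixoavuivoa.

ougiisixoavuivoa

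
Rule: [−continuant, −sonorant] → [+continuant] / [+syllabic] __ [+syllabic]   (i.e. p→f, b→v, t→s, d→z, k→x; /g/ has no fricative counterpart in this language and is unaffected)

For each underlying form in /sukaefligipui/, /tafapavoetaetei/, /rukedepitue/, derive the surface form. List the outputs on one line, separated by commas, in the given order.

/sukaefligipui/: /k/ is a stop between vowels /u/ and /a/, so it spirantizes to the fricative [x]. /p/ is a stop between vowels /i/ and /u/, so it spirantizes to the fricative [f]. → [suxaefligifui].
/tafapavoetaetei/: /p/ is a stop between vowels /a/ and /a/, so it spirantizes to the fricative [f]. /t/ is a stop between vowels /e/ and /a/, so it spirantizes to the fricative [s]. /t/ is a stop between vowels /e/ and /e/, so it spirantizes to the fricative [s]. → [tafafavoesaesei].
/rukedepitue/: /k/ is a stop between vowels /u/ and /e/, so it spirantizes to the fricative [x]. /d/ is a stop between vowels /e/ and /e/, so it spirantizes to the fricative [z]. /p/ is a stop between vowels /e/ and /i/, so it spirantizes to the fricative [f]. /t/ is a stop between vowels /i/ and /u/, so it spirantizes to the fricative [s]. → [ruxezefisue].

suxaefligifui, tafafavoesaesei, ruxezefisue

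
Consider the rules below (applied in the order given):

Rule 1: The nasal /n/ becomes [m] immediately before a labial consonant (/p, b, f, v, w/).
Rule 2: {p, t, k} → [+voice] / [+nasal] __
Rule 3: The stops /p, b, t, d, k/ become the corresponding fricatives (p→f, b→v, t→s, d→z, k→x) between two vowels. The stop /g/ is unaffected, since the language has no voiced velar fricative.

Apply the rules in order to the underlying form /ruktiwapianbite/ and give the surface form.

ruktiwafiambise

Rule 1 (nasal place assimilation): /n/ precedes the labial consonant /b/, so it assimilates in place to [m]. /ruktiwapianbite/ → ruktiwapiambite.
Rule 2 (post-nasal voicing): no segment meets the environment; /ruktiwapiambite/ is unchanged.
Rule 3 (intervocalic spirantization): /p/ is a stop between vowels /a/ and /i/, so it spirantizes to the fricative [f]. /t/ is a stop between vowels /i/ and /e/, so it spirantizes to the fricative [s]. /ruktiwapiambite/ → ruktiwafiambise.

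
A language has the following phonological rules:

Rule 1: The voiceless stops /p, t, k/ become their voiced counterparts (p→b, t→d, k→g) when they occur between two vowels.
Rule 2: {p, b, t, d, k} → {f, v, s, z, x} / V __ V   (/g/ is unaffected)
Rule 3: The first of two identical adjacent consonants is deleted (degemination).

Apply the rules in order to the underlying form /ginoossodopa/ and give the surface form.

ginoosozova

Rule 1 (intervocalic voicing): /p/ is a voiceless stop between vowels /o/ and /a/, so it voices to [b]. /ginoossodopa/ → ginoossodoba.
Rule 2 (intervocalic spirantization): /d/ is a stop between vowels /o/ and /o/, so it spirantizes to the fricative [z]. /b/ is a stop between vowels /o/ and /a/, so it spirantizes to the fricative [v]. /ginoossodoba/ → ginoossozova.
Rule 3 (degemination): /ss/ is a geminate; the first /s/ deletes. /ginoossozova/ → ginoosozova.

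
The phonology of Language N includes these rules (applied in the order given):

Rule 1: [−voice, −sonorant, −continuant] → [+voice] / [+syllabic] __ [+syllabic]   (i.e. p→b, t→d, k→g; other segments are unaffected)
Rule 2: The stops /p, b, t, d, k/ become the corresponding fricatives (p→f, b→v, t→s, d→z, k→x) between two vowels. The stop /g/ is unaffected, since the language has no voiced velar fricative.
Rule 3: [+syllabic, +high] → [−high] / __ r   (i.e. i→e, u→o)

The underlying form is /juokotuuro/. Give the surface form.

juogozuoro

Rule 1 (intervocalic voicing): /k/ is a voiceless stop between vowels /o/ and /o/, so it voices to [g]. /t/ is a voiceless stop between vowels /o/ and /u/, so it voices to [d]. /juokotuuro/ → juogoduuro.
Rule 2 (intervocalic spirantization): /d/ is a stop between vowels /o/ and /u/, so it spirantizes to the fricative [z]. /juogoduuro/ → juogozuuro.
Rule 3 (pre-rhotic lowering): /u/ is a high vowel immediately before /r/, so it lowers to [o]. /juogozuuro/ → juogozuoro.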